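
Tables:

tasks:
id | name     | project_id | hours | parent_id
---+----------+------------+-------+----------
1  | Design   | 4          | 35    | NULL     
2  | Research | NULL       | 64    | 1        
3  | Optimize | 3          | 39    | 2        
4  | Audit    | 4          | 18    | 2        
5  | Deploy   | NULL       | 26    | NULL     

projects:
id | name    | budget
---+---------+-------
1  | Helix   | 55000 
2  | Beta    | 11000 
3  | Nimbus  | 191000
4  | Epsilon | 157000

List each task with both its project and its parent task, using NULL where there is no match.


Two LEFT JOINs from the same base table tasks: one to projects via project_id, one to tasks itself via parent_id. Both are LEFT so every task is preserved.
Match against projects:
  - task 1 (Design): project_id=4 -> matches Epsilon
  - task 2 (Research): project_id=NULL, no match -> kept with NULL
  - task 3 (Optimize): project_id=3 -> matches Nimbus
  - task 4 (Audit): project_id=4 -> matches Epsilon
  - task 5 (Deploy): project_id=NULL, no match -> kept with NULL
Match against tasks (self):
  - task 1 (Design): parent_id=NULL -> NULL
  - task 2 (Research): parent_id=1 -> Design
  - task 3 (Optimize): parent_id=2 -> Research
  - task 4 (Audit): parent_id=2 -> Research
  - task 5 (Deploy): parent_id=NULL -> NULL

SQL:
SELECT a.name, b.name AS project, c.name AS parent
FROM tasks a
LEFT JOIN projects b ON a.project_id = b.id
LEFT JOIN tasks c ON a.parent_id = c.id

Result:
name     | project | parent  
---------+---------+---------
Design   | Epsilon | NULL    
Research | NULL    | Design  
Optimize | Nimbus  | Research
Audit    | Epsilon | Research
Deploy   | NULL    | NULL    


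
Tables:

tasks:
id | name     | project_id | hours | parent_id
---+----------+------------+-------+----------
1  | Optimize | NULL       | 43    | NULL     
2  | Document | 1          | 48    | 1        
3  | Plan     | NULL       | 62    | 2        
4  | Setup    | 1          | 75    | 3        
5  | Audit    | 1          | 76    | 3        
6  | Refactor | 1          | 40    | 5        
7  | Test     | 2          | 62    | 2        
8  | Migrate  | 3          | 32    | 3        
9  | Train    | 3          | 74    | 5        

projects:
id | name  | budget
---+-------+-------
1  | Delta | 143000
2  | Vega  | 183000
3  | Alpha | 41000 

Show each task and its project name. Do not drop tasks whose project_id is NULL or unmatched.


LEFT JOIN keeps every row from tasks (the left table); where project_id has no match in projects, the project columns become NULL. Walk through each task:
  - task 1 (Optimize): project_id=NULL, no match -> kept with NULL
  - task 2 (Document): project_id=1 -> matches Delta
  - task 3 (Plan): project_id=NULL, no match -> kept with NULL
  - task 4 (Setup): project_id=1 -> matches Delta
  - task 5 (Audit): project_id=1 -> matches Delta
  - task 6 (Refactor): project_id=1 -> matches Delta
  - task 7 (Test): project_id=2 -> matches Vega
  - task 8 (Migrate): project_id=3 -> matches Alpha
  - task 9 (Train): project_id=3 -> matches Alpha
All 9 rows appear; 2 have NULL project.

SQL:
SELECT a.name, b.name AS project
FROM tasks a
LEFT JOIN projects b ON a.project_id = b.id

Result:
name     | project
---------+--------
Optimize | NULL   
Document | Delta  
Plan     | NULL   
Setup    | Delta  
Audit    | Delta  
Refactor | Delta  
Test     | Vega   
Migrate  | Alpha  
Train    | Alpha  


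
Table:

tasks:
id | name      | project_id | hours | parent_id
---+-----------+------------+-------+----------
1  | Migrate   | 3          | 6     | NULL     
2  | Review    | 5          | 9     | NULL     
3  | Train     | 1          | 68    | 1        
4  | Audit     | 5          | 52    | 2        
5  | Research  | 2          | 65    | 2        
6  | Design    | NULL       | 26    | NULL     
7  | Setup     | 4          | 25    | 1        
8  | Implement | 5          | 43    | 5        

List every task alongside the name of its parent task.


This is a self-join: tasks is joined to a second copy of itself, matching each row's parent_id to another row's id. Use LEFT JOIN so rows with parent_id=NULL are kept.
  - task 1 (Migrate): parent_id=NULL -> NULL
  - task 2 (Review): parent_id=NULL -> NULL
  - task 3 (Train): parent_id=1 -> Migrate
  - task 4 (Audit): parent_id=2 -> Review
  - task 5 (Research): parent_id=2 -> Review
  - task 6 (Design): parent_id=NULL -> NULL
  - task 7 (Setup): parent_id=1 -> Migrate
  - task 8 (Implement): parent_id=5 -> Research

SQL:
SELECT a.name AS item, b.name AS parent
FROM tasks a
LEFT JOIN tasks b ON a.parent_id = b.id

Result:
item      | parent  
----------+---------
Migrate   | NULL    
Review    | NULL    
Train     | Migrate 
Audit     | Review  
Research  | Review  
Design    | NULL    
Setup     | Migrate 
Implement | Research


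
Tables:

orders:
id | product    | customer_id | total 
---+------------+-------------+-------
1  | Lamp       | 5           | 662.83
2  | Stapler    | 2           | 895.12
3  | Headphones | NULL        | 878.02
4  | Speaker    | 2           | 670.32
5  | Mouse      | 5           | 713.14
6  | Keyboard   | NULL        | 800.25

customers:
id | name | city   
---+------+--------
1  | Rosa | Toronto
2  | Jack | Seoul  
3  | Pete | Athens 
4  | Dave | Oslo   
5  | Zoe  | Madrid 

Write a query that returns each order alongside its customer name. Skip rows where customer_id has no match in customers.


INNER JOIN keeps only orders rows whose customer_id matches an id in customers. Walk through each order:
  - order 1 (Lamp): customer_id=5 -> matches Zoe
  - order 2 (Stapler): customer_id=2 -> matches Jack
  - order 3 (Headphones): customer_id=NULL, no match -> dropped
  - order 4 (Speaker): customer_id=2 -> matches Jack
  - order 5 (Mouse): customer_id=5 -> matches Zoe
  - order 6 (Keyboard): customer_id=NULL, no match -> dropped
So 2 of 6 rows are dropped.

SQL:
SELECT a.product, b.name AS customer
FROM orders a
INNER JOIN customers b ON a.customer_id = b.id

Result:
product | customer
--------+---------
Lamp    | Zoe     
Stapler | Jack    
Speaker | Jack    
Mouse   | Zoe     


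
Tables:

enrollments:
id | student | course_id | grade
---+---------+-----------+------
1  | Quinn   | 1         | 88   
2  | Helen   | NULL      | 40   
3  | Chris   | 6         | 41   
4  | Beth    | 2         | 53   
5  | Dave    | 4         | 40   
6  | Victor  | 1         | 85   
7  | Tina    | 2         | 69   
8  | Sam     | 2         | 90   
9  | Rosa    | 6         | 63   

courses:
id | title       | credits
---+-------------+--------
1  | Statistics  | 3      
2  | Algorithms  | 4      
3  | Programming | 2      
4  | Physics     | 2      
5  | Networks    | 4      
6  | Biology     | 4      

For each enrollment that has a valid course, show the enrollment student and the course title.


INNER JOIN keeps only enrollments rows whose course_id matches an id in courses. Walk through each enrollment:
  - enrollment 1 (Quinn): course_id=1 -> matches Statistics
  - enrollment 2 (Helen): course_id=NULL, no match -> dropped
  - enrollment 3 (Chris): course_id=6 -> matches Biology
  - enrollment 4 (Beth): course_id=2 -> matches Algorithms
  - enrollment 5 (Dave): course_id=4 -> matches Physics
  - enrollment 6 (Victor): course_id=1 -> matches Statistics
  - enrollment 7 (Tina): course_id=2 -> matches Algorithms
  - enrollment 8 (Sam): course_id=2 -> matches Algorithms
  - enrollment 9 (Rosa): course_id=6 -> matches Biology
So 1 of 9 rows is dropped.

SQL:
SELECT a.student, b.title AS course
FROM enrollments a
INNER JOIN courses b ON a.course_id = b.id

Result:
student | course    
--------+-----------
Quinn   | Statistics
Chris   | Biology   
Beth    | Algorithms
Dave    | Physics   
Victor  | Statistics
Tina    | Algorithms
Sam     | Algorithms
Rosa    | Biology   


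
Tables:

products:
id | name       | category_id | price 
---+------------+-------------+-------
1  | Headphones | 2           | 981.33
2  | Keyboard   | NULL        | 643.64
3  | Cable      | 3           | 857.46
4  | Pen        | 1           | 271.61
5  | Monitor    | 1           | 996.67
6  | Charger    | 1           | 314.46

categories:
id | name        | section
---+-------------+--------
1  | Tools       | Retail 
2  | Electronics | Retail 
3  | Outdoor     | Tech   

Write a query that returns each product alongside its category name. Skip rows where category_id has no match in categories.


INNER JOIN keeps only products rows whose category_id matches an id in categories. Walk through each product:
  - product 1 (Headphones): category_id=2 -> matches Electronics
  - product 2 (Keyboard): category_id=NULL, no match -> dropped
  - product 3 (Cable): category_id=3 -> matches Outdoor
  - product 4 (Pen): category_id=1 -> matches Tools
  - product 5 (Monitor): category_id=1 -> matches Tools
  - product 6 (Charger): category_id=1 -> matches Tools
So 1 of 6 rows is dropped.

SQL:
SELECT a.name, b.name AS category
FROM products a
INNER JOIN categories b ON a.category_id = b.id

Result:
name       | category   
-----------+------------
Headphones | Electronics
Cable      | Outdoor    
Pen        | Tools      
Monitor    | Tools      
Charger    | Tools      


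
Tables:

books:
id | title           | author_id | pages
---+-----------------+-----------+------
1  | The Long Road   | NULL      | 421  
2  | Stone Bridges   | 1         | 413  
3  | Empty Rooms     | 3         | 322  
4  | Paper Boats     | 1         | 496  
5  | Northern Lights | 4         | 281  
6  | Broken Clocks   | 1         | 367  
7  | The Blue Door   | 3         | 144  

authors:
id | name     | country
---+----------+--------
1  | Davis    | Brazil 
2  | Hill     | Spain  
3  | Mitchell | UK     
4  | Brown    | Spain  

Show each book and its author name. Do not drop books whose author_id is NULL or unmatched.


LEFT JOIN keeps every row from books (the left table); where author_id has no match in authors, the author columns become NULL. Walk through each book:
  - book 1 (The Long Road): author_id=NULL, no match -> kept with NULL
  - book 2 (Stone Bridges): author_id=1 -> matches Davis
  - book 3 (Empty Rooms): author_id=3 -> matches Mitchell
  - book 4 (Paper Boats): author_id=1 -> matches Davis
  - book 5 (Northern Lights): author_id=4 -> matches Brown
  - book 6 (Broken Clocks): author_id=1 -> matches Davis
  - book 7 (The Blue Door): author_id=3 -> matches Mitchell
All 7 rows appear; 1 has NULL author.

SQL:
SELECT a.title, b.name AS author
FROM books a
LEFT JOIN authors b ON a.author_id = b.id

Result:
title           | author  
----------------+---------
The Long Road   | NULL    
Stone Bridges   | Davis   
Empty Rooms     | Mitchell
Paper Boats     | Davis   
Northern Lights | Brown   
Broken Clocks   | Davis   
The Blue Door   | Mitchell


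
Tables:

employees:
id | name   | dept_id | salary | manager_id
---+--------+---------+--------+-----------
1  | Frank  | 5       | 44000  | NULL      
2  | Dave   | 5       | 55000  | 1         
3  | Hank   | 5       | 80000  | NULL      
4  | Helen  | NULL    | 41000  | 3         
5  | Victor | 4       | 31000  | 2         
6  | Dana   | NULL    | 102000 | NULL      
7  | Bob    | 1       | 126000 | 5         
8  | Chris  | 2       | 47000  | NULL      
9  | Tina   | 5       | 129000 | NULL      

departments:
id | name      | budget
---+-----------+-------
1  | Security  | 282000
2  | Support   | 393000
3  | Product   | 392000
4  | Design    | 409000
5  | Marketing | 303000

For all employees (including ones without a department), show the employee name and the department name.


LEFT JOIN keeps every row from employees (the left table); where dept_id has no match in departments, the department columns become NULL. Walk through each employee:
  - employee 1 (Frank): dept_id=5 -> matches Marketing
  - employee 2 (Dave): dept_id=5 -> matches Marketing
  - employee 3 (Hank): dept_id=5 -> matches Marketing
  - employee 4 (Helen): dept_id=NULL, no match -> kept with NULL
  - employee 5 (Victor): dept_id=4 -> matches Design
  - employee 6 (Dana): dept_id=NULL, no match -> kept with NULL
  - employee 7 (Bob): dept_id=1 -> matches Security
  - employee 8 (Chris): dept_id=2 -> matches Support
  - employee 9 (Tina): dept_id=5 -> matches Marketing
All 9 rows appear; 2 have NULL department.

SQL:
SELECT a.name, b.name AS department
FROM employees a
LEFT JOIN departments b ON a.dept_id = b.id

Result:
name   | department
-------+-----------
Frank  | Marketing 
Dave   | Marketing 
Hank   | Marketing 
Helen  | NULL      
Victor | Design    
Dana   | NULL      
Bob    | Security  
Chris  | Support   
Tina   | Marketing 


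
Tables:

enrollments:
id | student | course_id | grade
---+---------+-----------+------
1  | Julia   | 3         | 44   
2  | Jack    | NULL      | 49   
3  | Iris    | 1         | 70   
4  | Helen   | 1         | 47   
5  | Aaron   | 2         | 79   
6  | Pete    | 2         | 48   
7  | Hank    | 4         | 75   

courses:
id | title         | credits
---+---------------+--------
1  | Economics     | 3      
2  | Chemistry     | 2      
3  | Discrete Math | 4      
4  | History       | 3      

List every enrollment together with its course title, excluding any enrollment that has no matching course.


INNER JOIN keeps only enrollments rows whose course_id matches an id in courses. Walk through each enrollment:
  - enrollment 1 (Julia): course_id=3 -> matches Discrete Math
  - enrollment 2 (Jack): course_id=NULL, no match -> dropped
  - enrollment 3 (Iris): course_id=1 -> matches Economics
  - enrollment 4 (Helen): course_id=1 -> matches Economics
  - enrollment 5 (Aaron): course_id=2 -> matches Chemistry
  - enrollment 6 (Pete): course_id=2 -> matches Chemistry
  - enrollment 7 (Hank): course_id=4 -> matches History
So 1 of 7 rows is dropped.

SQL:
SELECT a.student, b.title AS course
FROM enrollments a
INNER JOIN courses b ON a.course_id = b.id

Result:
student | course       
--------+--------------
Julia   | Discrete Math
Iris    | Economics    
Helen   | Economics    
Aaron   | Chemistry    
Pete    | Chemistry    
Hank    | History      


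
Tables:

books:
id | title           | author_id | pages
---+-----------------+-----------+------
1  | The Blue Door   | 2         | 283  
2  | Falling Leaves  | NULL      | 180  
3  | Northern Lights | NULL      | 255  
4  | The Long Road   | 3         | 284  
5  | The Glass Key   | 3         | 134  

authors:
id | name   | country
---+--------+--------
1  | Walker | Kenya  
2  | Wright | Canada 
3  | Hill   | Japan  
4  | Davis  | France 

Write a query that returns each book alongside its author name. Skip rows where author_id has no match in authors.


INNER JOIN keeps only books rows whose author_id matches an id in authors. Walk through each book:
  - book 1 (The Blue Door): author_id=2 -> matches Wright
  - book 2 (Falling Leaves): author_id=NULL, no match -> dropped
  - book 3 (Northern Lights): author_id=NULL, no match -> dropped
  - book 4 (The Long Road): author_id=3 -> matches Hill
  - book 5 (The Glass Key): author_id=3 -> matches Hill
So 2 of 5 rows are dropped.

SQL:
SELECT a.title, b.name AS author
FROM books a
INNER JOIN authors b ON a.author_id = b.id

Result:
title         | author
--------------+-------
The Blue Door | Wright
The Long Road | Hill  
The Glass Key | Hill  


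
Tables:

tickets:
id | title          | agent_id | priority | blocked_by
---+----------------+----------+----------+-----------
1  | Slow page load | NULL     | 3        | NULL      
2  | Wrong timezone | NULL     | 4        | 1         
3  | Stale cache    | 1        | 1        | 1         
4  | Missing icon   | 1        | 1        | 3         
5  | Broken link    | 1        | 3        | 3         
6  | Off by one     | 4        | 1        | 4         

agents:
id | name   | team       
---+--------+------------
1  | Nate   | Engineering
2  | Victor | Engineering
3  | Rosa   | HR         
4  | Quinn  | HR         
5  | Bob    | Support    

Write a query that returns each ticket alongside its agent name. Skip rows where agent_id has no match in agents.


INNER JOIN keeps only tickets rows whose agent_id matches an id in agents. Walk through each ticket:
  - ticket 1 (Slow page load): agent_id=NULL, no match -> dropped
  - ticket 2 (Wrong timezone): agent_id=NULL, no match -> dropped
  - ticket 3 (Stale cache): agent_id=1 -> matches Nate
  - ticket 4 (Missing icon): agent_id=1 -> matches Nate
  - ticket 5 (Broken link): agent_id=1 -> matches Nate
  - ticket 6 (Off by one): agent_id=4 -> matches Quinn
So 2 of 6 rows are dropped.

SQL:
SELECT a.title, b.name AS agent
FROM tickets a
INNER JOIN agents b ON a.agent_id = b.id

Result:
title        | agent
-------------+------
Stale cache  | Nate 
Missing icon | Nate 
Broken link  | Nate 
Off by one   | Quinn


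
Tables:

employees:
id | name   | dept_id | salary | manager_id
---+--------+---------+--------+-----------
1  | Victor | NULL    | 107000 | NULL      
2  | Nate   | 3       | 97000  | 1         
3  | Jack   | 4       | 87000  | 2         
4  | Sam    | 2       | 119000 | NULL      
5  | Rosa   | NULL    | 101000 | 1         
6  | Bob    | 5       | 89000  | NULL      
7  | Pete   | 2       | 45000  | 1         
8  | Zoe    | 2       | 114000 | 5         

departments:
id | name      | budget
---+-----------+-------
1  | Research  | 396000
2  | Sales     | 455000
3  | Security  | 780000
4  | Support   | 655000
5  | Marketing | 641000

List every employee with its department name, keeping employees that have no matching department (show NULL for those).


LEFT JOIN keeps every row from employees (the left table); where dept_id has no match in departments, the department columns become NULL. Walk through each employee:
  - employee 1 (Victor): dept_id=NULL, no match -> kept with NULL
  - employee 2 (Nate): dept_id=3 -> matches Security
  - employee 3 (Jack): dept_id=4 -> matches Support
  - employee 4 (Sam): dept_id=2 -> matches Sales
  - employee 5 (Rosa): dept_id=NULL, no match -> kept with NULL
  - employee 6 (Bob): dept_id=5 -> matches Marketing
  - employee 7 (Pete): dept_id=2 -> matches Sales
  - employee 8 (Zoe): dept_id=2 -> matches Sales
All 8 rows appear; 2 have NULL department.

SQL:
SELECT a.name, b.name AS department
FROM employees a
LEFT JOIN departments b ON a.dept_id = b.id

Result:
name   | department
-------+-----------
Victor | NULL      
Nate   | Security  
Jack   | Support   
Sam    | Sales     
Rosa   | NULL      
Bob    | Marketing 
Pete   | Sales     
Zoe    | Sales     


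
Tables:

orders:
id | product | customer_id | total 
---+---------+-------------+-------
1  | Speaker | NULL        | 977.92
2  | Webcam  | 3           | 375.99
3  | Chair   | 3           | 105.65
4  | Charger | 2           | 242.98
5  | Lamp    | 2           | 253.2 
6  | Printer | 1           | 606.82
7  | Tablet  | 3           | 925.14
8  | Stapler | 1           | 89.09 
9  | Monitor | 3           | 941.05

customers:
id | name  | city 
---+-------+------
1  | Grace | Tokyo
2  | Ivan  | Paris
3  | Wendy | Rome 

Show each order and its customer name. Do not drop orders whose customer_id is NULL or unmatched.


LEFT JOIN keeps every row from orders (the left table); where customer_id has no match in customers, the customer columns become NULL. Walk through each order:
  - order 1 (Speaker): customer_id=NULL, no match -> kept with NULL
  - order 2 (Webcam): customer_id=3 -> matches Wendy
  - order 3 (Chair): customer_id=3 -> matches Wendy
  - order 4 (Charger): customer_id=2 -> matches Ivan
  - order 5 (Lamp): customer_id=2 -> matches Ivan
  - order 6 (Printer): customer_id=1 -> matches Grace
  - order 7 (Tablet): customer_id=3 -> matches Wendy
  - order 8 (Stapler): customer_id=1 -> matches Grace
  - order 9 (Monitor): customer_id=3 -> matches Wendy
All 9 rows appear; 1 has NULL customer.

SQL:
SELECT a.product, b.name AS customer
FROM orders a
LEFT JOIN customers b ON a.customer_id = b.id

Result:
product | customer
--------+---------
Speaker | NULL    
Webcam  | Wendy   
Chair   | Wendy   
Charger | Ivan    
Lamp    | Ivan    
Printer | Grace   
Tablet  | Wendy   
Stapler | Grace   
Monitor | Wendy   


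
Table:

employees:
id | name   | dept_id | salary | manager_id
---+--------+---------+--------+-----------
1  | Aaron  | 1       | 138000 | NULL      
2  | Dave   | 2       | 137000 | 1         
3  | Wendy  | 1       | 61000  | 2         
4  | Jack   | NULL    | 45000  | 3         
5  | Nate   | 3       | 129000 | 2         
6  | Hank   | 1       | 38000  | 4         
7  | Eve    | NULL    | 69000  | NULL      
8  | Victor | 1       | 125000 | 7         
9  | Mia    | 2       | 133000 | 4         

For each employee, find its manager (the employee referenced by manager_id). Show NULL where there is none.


This is a self-join: employees is joined to a second copy of itself, matching each row's manager_id to another row's id. Use LEFT JOIN so rows with manager_id=NULL are kept.
  - employee 1 (Aaron): manager_id=NULL -> NULL
  - employee 2 (Dave): manager_id=1 -> Aaron
  - employee 3 (Wendy): manager_id=2 -> Dave
  - employee 4 (Jack): manager_id=3 -> Wendy
  - employee 5 (Nate): manager_id=2 -> Dave
  - employee 6 (Hank): manager_id=4 -> Jack
  - employee 7 (Eve): manager_id=NULL -> NULL
  - employee 8 (Victor): manager_id=7 -> Eve
  - employee 9 (Mia): manager_id=4 -> Jack

SQL:
SELECT a.name AS item, b.name AS manager
FROM employees a
LEFT JOIN employees b ON a.manager_id = b.id

Result:
item   | manager
-------+--------
Aaron  | NULL   
Dave   | Aaron  
Wendy  | Dave   
Jack   | Wendy  
Nate   | Dave   
Hank   | Jack   
Eve    | NULL   
Victor | Eve    
Mia    | Jack   


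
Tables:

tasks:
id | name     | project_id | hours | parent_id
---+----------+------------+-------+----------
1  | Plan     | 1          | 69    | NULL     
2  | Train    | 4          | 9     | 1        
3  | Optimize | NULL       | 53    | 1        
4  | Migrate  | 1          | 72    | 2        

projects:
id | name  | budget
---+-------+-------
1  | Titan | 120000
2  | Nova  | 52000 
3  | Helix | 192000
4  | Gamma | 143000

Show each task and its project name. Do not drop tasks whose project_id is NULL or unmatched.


LEFT JOIN keeps every row from tasks (the left table); where project_id has no match in projects, the project columns become NULL. Walk through each task:
  - task 1 (Plan): project_id=1 -> matches Titan
  - task 2 (Train): project_id=4 -> matches Gamma
  - task 3 (Optimize): project_id=NULL, no match -> kept with NULL
  - task 4 (Migrate): project_id=1 -> matches Titan
All 4 rows appear; 1 has NULL project.

SQL:
SELECT a.name, b.name AS project
FROM tasks a
LEFT JOIN projects b ON a.project_id = b.id

Result:
name     | project
---------+--------
Plan     | Titan  
Train    | Gamma  
Optimize | NULL   
Migrate  | Titan  


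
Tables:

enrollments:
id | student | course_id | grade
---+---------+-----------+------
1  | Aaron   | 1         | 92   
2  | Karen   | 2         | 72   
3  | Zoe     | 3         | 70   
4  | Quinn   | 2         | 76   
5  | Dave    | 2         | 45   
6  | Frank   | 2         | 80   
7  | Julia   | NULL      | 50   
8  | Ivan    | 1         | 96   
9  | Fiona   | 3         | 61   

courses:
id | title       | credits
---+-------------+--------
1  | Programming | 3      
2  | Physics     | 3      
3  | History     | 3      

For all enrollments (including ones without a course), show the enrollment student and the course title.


LEFT JOIN keeps every row from enrollments (the left table); where course_id has no match in courses, the course columns become NULL. Walk through each enrollment:
  - enrollment 1 (Aaron): course_id=1 -> matches Programming
  - enrollment 2 (Karen): course_id=2 -> matches Physics
  - enrollment 3 (Zoe): course_id=3 -> matches History
  - enrollment 4 (Quinn): course_id=2 -> matches Physics
  - enrollment 5 (Dave): course_id=2 -> matches Physics
  - enrollment 6 (Frank): course_id=2 -> matches Physics
  - enrollment 7 (Julia): course_id=NULL, no match -> kept with NULL
  - enrollment 8 (Ivan): course_id=1 -> matches Programming
  - enrollment 9 (Fiona): course_id=3 -> matches History
All 9 rows appear; 1 has NULL course.

SQL:
SELECT a.student, b.title AS course
FROM enrollments a
LEFT JOIN courses b ON a.course_id = b.id

Result:
student | course     
--------+------------
Aaron   | Programming
Karen   | Physics    
Zoe     | History    
Quinn   | Physics    
Dave    | Physics    
Frank   | Physics    
Julia   | NULL       
Ivan    | Programming
Fiona   | History    


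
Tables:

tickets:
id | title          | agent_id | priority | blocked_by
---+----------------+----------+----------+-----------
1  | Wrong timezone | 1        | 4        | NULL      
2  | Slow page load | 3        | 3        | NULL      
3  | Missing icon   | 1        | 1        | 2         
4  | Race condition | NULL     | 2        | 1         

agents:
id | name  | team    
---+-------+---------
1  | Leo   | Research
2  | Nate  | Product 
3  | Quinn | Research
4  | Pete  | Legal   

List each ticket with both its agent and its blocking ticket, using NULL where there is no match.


Two LEFT JOINs from the same base table tickets: one to agents via agent_id, one to tickets itself via blocked_by. Both are LEFT so every ticket is preserved.
Match against agents:
  - ticket 1 (Wrong timezone): agent_id=1 -> matches Leo
  - ticket 2 (Slow page load): agent_id=3 -> matches Quinn
  - ticket 3 (Missing icon): agent_id=1 -> matches Leo
  - ticket 4 (Race condition): agent_id=NULL, no match -> kept with NULL
Match against tickets (self):
  - ticket 1 (Wrong timezone): blocked_by=NULL -> NULL
  - ticket 2 (Slow page load): blocked_by=NULL -> NULL
  - ticket 3 (Missing icon): blocked_by=2 -> Slow page load
  - ticket 4 (Race condition): blocked_by=1 -> Wrong timezone

SQL:
SELECT a.title, b.name AS agent, c.title AS blocked_by
FROM tickets a
LEFT JOIN agents b ON a.agent_id = b.id
LEFT JOIN tickets c ON a.blocked_by = c.id

Result:
title          | agent | blocked_by    
---------------+-------+---------------
Wrong timezone | Leo   | NULL          
Slow page load | Quinn | NULL          
Missing icon   | Leo   | Slow page load
Race condition | NULL  | Wrong timezone


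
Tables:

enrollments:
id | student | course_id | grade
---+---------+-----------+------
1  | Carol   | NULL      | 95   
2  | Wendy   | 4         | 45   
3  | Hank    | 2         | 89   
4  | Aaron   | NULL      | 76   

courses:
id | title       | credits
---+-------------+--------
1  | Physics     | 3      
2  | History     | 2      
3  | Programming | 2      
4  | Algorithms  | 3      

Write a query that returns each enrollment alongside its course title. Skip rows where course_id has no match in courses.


INNER JOIN keeps only enrollments rows whose course_id matches an id in courses. Walk through each enrollment:
  - enrollment 1 (Carol): course_id=NULL, no match -> dropped
  - enrollment 2 (Wendy): course_id=4 -> matches Algorithms
  - enrollment 3 (Hank): course_id=2 -> matches History
  - enrollment 4 (Aaron): course_id=NULL, no match -> dropped
So 2 of 4 rows are dropped.

SQL:
SELECT a.student, b.title AS course
FROM enrollments a
INNER JOIN courses b ON a.course_id = b.id

Result:
student | course    
--------+-----------
Wendy   | Algorithms
Hank    | History   


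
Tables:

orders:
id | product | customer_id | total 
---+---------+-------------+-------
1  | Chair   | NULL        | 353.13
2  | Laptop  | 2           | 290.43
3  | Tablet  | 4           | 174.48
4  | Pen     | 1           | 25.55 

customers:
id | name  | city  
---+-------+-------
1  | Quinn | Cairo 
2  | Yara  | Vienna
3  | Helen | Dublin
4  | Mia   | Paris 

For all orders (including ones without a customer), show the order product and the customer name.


LEFT JOIN keeps every row from orders (the left table); where customer_id has no match in customers, the customer columns become NULL. Walk through each order:
  - order 1 (Chair): customer_id=NULL, no match -> kept with NULL
  - order 2 (Laptop): customer_id=2 -> matches Yara
  - order 3 (Tablet): customer_id=4 -> matches Mia
  - order 4 (Pen): customer_id=1 -> matches Quinn
All 4 rows appear; 1 has NULL customer.

SQL:
SELECT a.product, b.name AS customer
FROM orders a
LEFT JOIN customers b ON a.customer_id = b.id

Result:
product | customer
--------+---------
Chair   | NULL    
Laptop  | Yara    
Tablet  | Mia     
Pen     | Quinn   


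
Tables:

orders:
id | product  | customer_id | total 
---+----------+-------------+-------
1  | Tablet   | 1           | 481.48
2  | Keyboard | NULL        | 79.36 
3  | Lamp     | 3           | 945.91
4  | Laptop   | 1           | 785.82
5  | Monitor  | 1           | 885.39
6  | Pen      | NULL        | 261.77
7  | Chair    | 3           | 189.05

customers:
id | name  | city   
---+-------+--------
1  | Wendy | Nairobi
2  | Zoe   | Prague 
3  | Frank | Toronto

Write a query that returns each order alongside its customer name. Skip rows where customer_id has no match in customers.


INNER JOIN keeps only orders rows whose customer_id matches an id in customers. Walk through each order:
  - order 1 (Tablet): customer_id=1 -> matches Wendy
  - order 2 (Keyboard): customer_id=NULL, no match -> dropped
  - order 3 (Lamp): customer_id=3 -> matches Frank
  - order 4 (Laptop): customer_id=1 -> matches Wendy
  - order 5 (Monitor): customer_id=1 -> matches Wendy
  - order 6 (Pen): customer_id=NULL, no match -> dropped
  - order 7 (Chair): customer_id=3 -> matches Frank
So 2 of 7 rows are dropped.

SQL:
SELECT a.product, b.name AS customer
FROM orders a
INNER JOIN customers b ON a.customer_id = b.id

Result:
product | customer
--------+---------
Tablet  | Wendy   
Lamp    | Frank   
Laptop  | Wendy   
Monitor | Wendy   
Chair   | Frank   


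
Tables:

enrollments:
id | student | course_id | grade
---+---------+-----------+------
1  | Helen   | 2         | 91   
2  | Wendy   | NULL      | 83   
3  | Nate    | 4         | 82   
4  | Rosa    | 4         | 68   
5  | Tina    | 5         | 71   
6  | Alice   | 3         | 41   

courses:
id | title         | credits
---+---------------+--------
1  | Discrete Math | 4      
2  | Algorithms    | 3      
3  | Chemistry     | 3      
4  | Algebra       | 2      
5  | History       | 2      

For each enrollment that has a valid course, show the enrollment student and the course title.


INNER JOIN keeps only enrollments rows whose course_id matches an id in courses. Walk through each enrollment:
  - enrollment 1 (Helen): course_id=2 -> matches Algorithms
  - enrollment 2 (Wendy): course_id=NULL, no match -> dropped
  - enrollment 3 (Nate): course_id=4 -> matches Algebra
  - enrollment 4 (Rosa): course_id=4 -> matches Algebra
  - enrollment 5 (Tina): course_id=5 -> matches History
  - enrollment 6 (Alice): course_id=3 -> matches Chemistry
So 1 of 6 rows is dropped.

SQL:
SELECT a.student, b.title AS course
FROM enrollments a
INNER JOIN courses b ON a.course_id = b.id

Result:
student | course    
--------+-----------
Helen   | Algorithms
Nate    | Algebra   
Rosa    | Algebra   
Tina    | History   
Alice   | Chemistry 


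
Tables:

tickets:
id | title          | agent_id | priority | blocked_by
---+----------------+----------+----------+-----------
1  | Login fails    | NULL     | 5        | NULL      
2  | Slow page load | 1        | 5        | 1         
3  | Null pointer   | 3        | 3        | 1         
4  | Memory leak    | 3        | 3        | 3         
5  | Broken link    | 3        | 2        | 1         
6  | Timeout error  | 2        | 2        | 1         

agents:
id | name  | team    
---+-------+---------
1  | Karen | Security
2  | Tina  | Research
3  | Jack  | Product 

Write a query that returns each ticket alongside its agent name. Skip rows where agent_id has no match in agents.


INNER JOIN keeps only tickets rows whose agent_id matches an id in agents. Walk through each ticket:
  - ticket 1 (Login fails): agent_id=NULL, no match -> dropped
  - ticket 2 (Slow page load): agent_id=1 -> matches Karen
  - ticket 3 (Null pointer): agent_id=3 -> matches Jack
  - ticket 4 (Memory leak): agent_id=3 -> matches Jack
  - ticket 5 (Broken link): agent_id=3 -> matches Jack
  - ticket 6 (Timeout error): agent_id=2 -> matches Tina
So 1 of 6 rows is dropped.

SQL:
SELECT a.title, b.name AS agent
FROM tickets a
INNER JOIN agents b ON a.agent_id = b.id

Result:
title          | agent
---------------+------
Slow page load | Karen
Null pointer   | Jack 
Memory leak    | Jack 
Broken link    | Jack 
Timeout error  | Tina 


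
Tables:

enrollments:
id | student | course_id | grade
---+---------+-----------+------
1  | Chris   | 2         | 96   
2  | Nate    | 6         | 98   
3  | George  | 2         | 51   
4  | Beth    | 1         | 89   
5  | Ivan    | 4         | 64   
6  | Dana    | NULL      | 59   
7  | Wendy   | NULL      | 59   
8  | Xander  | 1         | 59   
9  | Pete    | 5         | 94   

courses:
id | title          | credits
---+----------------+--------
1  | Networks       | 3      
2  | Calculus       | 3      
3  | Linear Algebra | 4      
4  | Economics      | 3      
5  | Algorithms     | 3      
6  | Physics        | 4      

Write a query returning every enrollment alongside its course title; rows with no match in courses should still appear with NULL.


LEFT JOIN keeps every row from enrollments (the left table); where course_id has no match in courses, the course columns become NULL. Walk through each enrollment:
  - enrollment 1 (Chris): course_id=2 -> matches Calculus
  - enrollment 2 (Nate): course_id=6 -> matches Physics
  - enrollment 3 (George): course_id=2 -> matches Calculus
  - enrollment 4 (Beth): course_id=1 -> matches Networks
  - enrollment 5 (Ivan): course_id=4 -> matches Economics
  - enrollment 6 (Dana): course_id=NULL, no match -> kept with NULL
  - enrollment 7 (Wendy): course_id=NULL, no match -> kept with NULL
  - enrollment 8 (Xander): course_id=1 -> matches Networks
  - enrollment 9 (Pete): course_id=5 -> matches Algorithms
All 9 rows appear; 2 have NULL course.

SQL:
SELECT a.student, b.title AS course
FROM enrollments a
LEFT JOIN courses b ON a.course_id = b.id

Result:
student | course    
--------+-----------
Chris   | Calculus  
Nate    | Physics   
George  | Calculus  
Beth    | Networks  
Ivan    | Economics 
Dana    | NULL      
Wendy   | NULL      
Xander  | Networks  
Pete    | Algorithms


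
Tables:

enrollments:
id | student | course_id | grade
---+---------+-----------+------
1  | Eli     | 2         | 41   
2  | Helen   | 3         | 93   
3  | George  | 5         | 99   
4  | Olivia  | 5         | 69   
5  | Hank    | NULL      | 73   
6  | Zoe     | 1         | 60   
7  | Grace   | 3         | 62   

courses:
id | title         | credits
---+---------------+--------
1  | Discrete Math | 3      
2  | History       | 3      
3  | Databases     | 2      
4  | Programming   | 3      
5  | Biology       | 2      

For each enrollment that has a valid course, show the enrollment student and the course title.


INNER JOIN keeps only enrollments rows whose course_id matches an id in courses. Walk through each enrollment:
  - enrollment 1 (Eli): course_id=2 -> matches History
  - enrollment 2 (Helen): course_id=3 -> matches Databases
  - enrollment 3 (George): course_id=5 -> matches Biology
  - enrollment 4 (Olivia): course_id=5 -> matches Biology
  - enrollment 5 (Hank): course_id=NULL, no match -> dropped
  - enrollment 6 (Zoe): course_id=1 -> matches Discrete Math
  - enrollment 7 (Grace): course_id=3 -> matches Databases
So 1 of 7 rows is dropped.

SQL:
SELECT a.student, b.title AS course
FROM enrollments a
INNER JOIN courses b ON a.course_id = b.id

Result:
student | course       
--------+--------------
Eli     | History      
Helen   | Databases    
George  | Biology      
Olivia  | Biology      
Zoe     | Discrete Math
Grace   | Databases    


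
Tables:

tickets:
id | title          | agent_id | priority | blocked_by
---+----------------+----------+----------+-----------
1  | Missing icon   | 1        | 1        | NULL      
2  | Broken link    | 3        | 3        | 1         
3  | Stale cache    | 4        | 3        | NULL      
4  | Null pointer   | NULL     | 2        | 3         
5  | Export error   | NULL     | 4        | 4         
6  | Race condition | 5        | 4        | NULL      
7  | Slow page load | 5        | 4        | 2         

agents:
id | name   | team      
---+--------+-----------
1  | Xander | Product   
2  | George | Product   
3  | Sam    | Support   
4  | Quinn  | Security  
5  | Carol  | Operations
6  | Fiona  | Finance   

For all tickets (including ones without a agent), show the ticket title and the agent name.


LEFT JOIN keeps every row from tickets (the left table); where agent_id has no match in agents, the agent columns become NULL. Walk through each ticket:
  - ticket 1 (Missing icon): agent_id=1 -> matches Xander
  - ticket 2 (Broken link): agent_id=3 -> matches Sam
  - ticket 3 (Stale cache): agent_id=4 -> matches Quinn
  - ticket 4 (Null pointer): agent_id=NULL, no match -> kept with NULL
  - ticket 5 (Export error): agent_id=NULL, no match -> kept with NULL
  - ticket 6 (Race condition): agent_id=5 -> matches Carol
  - ticket 7 (Slow page load): agent_id=5 -> matches Carol
All 7 rows appear; 2 have NULL agent.

SQL:
SELECT a.title, b.name AS agent
FROM tickets a
LEFT JOIN agents b ON a.agent_id = b.id

Result:
title          | agent 
---------------+-------
Missing icon   | Xander
Broken link    | Sam   
Stale cache    | Quinn 
Null pointer   | NULL  
Export error   | NULL  
Race condition | Carol 
Slow page load | Carol 


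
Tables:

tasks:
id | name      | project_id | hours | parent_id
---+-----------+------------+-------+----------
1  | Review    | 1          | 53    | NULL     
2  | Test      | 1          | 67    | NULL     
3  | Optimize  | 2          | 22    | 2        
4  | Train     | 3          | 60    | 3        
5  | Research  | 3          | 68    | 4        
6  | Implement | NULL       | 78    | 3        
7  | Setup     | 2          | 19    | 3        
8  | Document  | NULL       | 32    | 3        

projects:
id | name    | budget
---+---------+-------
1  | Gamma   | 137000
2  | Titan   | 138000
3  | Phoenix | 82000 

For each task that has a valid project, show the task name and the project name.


INNER JOIN keeps only tasks rows whose project_id matches an id in projects. Walk through each task:
  - task 1 (Review): project_id=1 -> matches Gamma
  - task 2 (Test): project_id=1 -> matches Gamma
  - task 3 (Optimize): project_id=2 -> matches Titan
  - task 4 (Train): project_id=3 -> matches Phoenix
  - task 5 (Research): project_id=3 -> matches Phoenix
  - task 6 (Implement): project_id=NULL, no match -> dropped
  - task 7 (Setup): project_id=2 -> matches Titan
  - task 8 (Document): project_id=NULL, no match -> dropped
So 2 of 8 rows are dropped.

SQL:
SELECT a.name, b.name AS project
FROM tasks a
INNER JOIN projects b ON a.project_id = b.id

Result:
name     | project
---------+--------
Review   | Gamma  
Test     | Gamma  
Optimize | Titan  
Train    | Phoenix
Research | Phoenix
Setup    | Titan  


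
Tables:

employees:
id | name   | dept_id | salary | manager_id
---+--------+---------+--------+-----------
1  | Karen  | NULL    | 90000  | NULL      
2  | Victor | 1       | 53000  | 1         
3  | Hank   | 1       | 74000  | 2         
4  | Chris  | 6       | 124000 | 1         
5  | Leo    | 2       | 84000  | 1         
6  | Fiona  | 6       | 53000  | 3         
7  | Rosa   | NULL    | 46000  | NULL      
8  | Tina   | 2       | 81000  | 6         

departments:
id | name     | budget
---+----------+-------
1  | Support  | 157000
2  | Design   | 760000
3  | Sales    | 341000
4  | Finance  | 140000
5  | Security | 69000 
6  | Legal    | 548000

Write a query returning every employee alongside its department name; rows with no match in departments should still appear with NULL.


LEFT JOIN keeps every row from employees (the left table); where dept_id has no match in departments, the department columns become NULL. Walk through each employee:
  - employee 1 (Karen): dept_id=NULL, no match -> kept with NULL
  - employee 2 (Victor): dept_id=1 -> matches Support
  - employee 3 (Hank): dept_id=1 -> matches Support
  - employee 4 (Chris): dept_id=6 -> matches Legal
  - employee 5 (Leo): dept_id=2 -> matches Design
  - employee 6 (Fiona): dept_id=6 -> matches Legal
  - employee 7 (Rosa): dept_id=NULL, no match -> kept with NULL
  - employee 8 (Tina): dept_id=2 -> matches Design
All 8 rows appear; 2 have NULL department.

SQL:
SELECT a.name, b.name AS department
FROM employees a
LEFT JOIN departments b ON a.dept_id = b.id

Result:
name   | department
-------+-----------
Karen  | NULL      
Victor | Support   
Hank   | Support   
Chris  | Legal     
Leo    | Design    
Fiona  | Legal     
Rosa   | NULL      
Tina   | Design    
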